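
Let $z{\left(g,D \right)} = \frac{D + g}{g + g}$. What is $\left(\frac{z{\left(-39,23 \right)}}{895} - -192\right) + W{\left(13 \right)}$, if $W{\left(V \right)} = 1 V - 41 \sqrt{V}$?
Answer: $\frac{7155533}{34905} - 41 \sqrt{13} \approx 57.173$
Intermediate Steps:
$z{\left(g,D \right)} = \frac{D + g}{2 g}$
$W{\left(V \right)} = V - 41 \sqrt{V}$
$\left(\frac{z{\left(-39,23 \right)}}{895} - -192\right) + W{\left(13 \right)} = \left(\frac{\frac{1}{2} \frac{1}{-39} \left(23 - 39\right)}{895} - -192\right) + \left(13 - 41 \sqrt{13}\right) = \left(\frac{1}{2} \left(- \frac{1}{39}\right) \left(-16\right) \frac{1}{895} + 192\right) + \left(13 - 41 \sqrt{13}\right) = \left(\frac{8}{39} \cdot \frac{1}{895} + 192\right) + \left(13 - 41 \sqrt{13}\right) = \left(\frac{8}{34905} + 192\right) + \left(13 - 41 \sqrt{13}\right) = \frac{6701768}{34905} + \left(13 - 41 \sqrt{13}\right) = \frac{7155533}{34905} - 41 \sqrt{13}$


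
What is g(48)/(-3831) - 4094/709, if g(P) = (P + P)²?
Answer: -7406086/905393 ≈ -8.1800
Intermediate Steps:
g(P) = 4*P² (g(P) = (2*P)² = 4*P²)
g(48)/(-3831) - 4094/709 = (4*48²)/(-3831) - 4094/709 = (4*2304)*(-1/3831) - 4094*1/709 = 9216*(-1/3831) - 4094/709 = -3072/1277 - 4094/709 = -7406086/905393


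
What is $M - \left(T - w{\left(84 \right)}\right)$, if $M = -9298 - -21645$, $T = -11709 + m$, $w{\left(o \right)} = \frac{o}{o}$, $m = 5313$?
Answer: $18744$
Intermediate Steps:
$w{\left(o \right)} = 1$
$T = -6396$ ($T = -11709 + 5313 = -6396$)
$M = 12347$ ($M = -9298 + 21645 = 12347$)
$M - \left(T - w{\left(84 \right)}\right) = 12347 - \left(-6396 - 1\right) = 12347 - -6397 = 12347 + 6397 = 18744$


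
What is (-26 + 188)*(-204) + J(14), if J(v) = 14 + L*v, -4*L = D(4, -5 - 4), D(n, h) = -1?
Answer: -66061/2 ≈ -33031.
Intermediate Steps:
L = ¼ (L = -¼*(-1) = ¼ ≈ 0.25000)
J(v) = 14 + v/4
(-26 + 188)*(-204) + J(14) = (-26 + 188)*(-204) + (14 + (¼)*14) = 162*(-204) + (14 + 7/2) = -33048 + 35/2 = -66061/2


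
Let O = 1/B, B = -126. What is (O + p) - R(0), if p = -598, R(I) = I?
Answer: -75349/126 ≈ -598.01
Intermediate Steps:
O = -1/126 (O = 1/(-126) = -1/126 ≈ -0.0079365)
(O + p) - R(0) = (-1/126 - 598) - 1*0 = -75349/126 + 0 = -75349/126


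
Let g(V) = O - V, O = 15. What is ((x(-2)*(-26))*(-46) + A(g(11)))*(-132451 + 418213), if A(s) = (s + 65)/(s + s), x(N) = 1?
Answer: 1376944197/4 ≈ 3.4424e+8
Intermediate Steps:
g(V) = 15 - V
A(s) = (65 + s)/(2*s) (A(s) = (65 + s)/((2*s)) = (65 + s)*(1/(2*s)) = (65 + s)/(2*s))
((x(-2)*(-26))*(-46) + A(g(11)))*(-132451 + 418213) = ((1*(-26))*(-46) + (65 + (15 - 1*11))/(2*(15 - 1*11)))*(-132451 + 418213) = (-26*(-46) + (65 + (15 - 11))/(2*(15 - 11)))*285762 = (1196 + (½)*(65 + 4)/4)*285762 = (1196 + (½)*(¼)*69)*285762 = (1196 + 69/8)*285762 = (9637/8)*285762 = 1376944197/4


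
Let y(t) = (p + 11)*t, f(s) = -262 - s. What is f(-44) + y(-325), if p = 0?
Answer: -3793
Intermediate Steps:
y(t) = 11*t (y(t) = (0 + 11)*t = 11*t)
f(-44) + y(-325) = (-262 - 1*(-44)) + 11*(-325) = (-262 + 44) - 3575 = -218 - 3575 = -3793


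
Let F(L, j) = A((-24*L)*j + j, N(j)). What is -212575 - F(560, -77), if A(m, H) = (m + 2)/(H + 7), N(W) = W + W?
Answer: -10071240/49 ≈ -2.0554e+5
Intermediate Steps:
N(W) = 2*W
A(m, H) = (2 + m)/(7 + H)
F(L, j) = (2 + j - 24*L*j)/(7 + 2*j) (F(L, j) = (2 + ((-24*L)*j + j))/(7 + 2*j) = (2 + (-24*L*j + j))/(7 + 2*j) = (2 + (j - 24*L*j))/(7 + 2*j) = (2 + j - 24*L*j)/(7 + 2*j))
-212575 - F(560, -77) = -212575 - (2 - 1*(-77)*(-1 + 24*560))/(7 + 2*(-77)) = -212575 - (2 - 1*(-77)*(-1 + 13440))/(7 - 154) = -212575 - (2 - 1*(-77)*13439)/(-147) = -212575 - (-1)*(2 + 1034803)/147 = -212575 - (-1)*1034805/147 = -212575 - 1*(-344935/49) = -212575 + 344935/49 = -10071240/49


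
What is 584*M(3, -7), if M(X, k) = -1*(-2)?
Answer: 1168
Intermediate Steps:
M(X, k) = 2
584*M(3, -7) = 584*2 = 1168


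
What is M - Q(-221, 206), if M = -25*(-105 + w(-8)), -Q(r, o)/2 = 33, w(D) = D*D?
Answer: 1091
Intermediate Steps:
w(D) = D**2
Q(r, o) = -66 (Q(r, o) = -2*33 = -66)
M = 1025 (M = -25*(-105 + (-8)**2) = -25*(-105 + 64) = -25*(-41) = 1025)
M - Q(-221, 206) = 1025 - 1*(-66) = 1025 + 66 = 1091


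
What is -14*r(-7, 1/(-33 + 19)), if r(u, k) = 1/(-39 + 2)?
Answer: 14/37 ≈ 0.37838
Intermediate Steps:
r(u, k) = -1/37 (r(u, k) = 1/(-37) = -1/37)
-14*r(-7, 1/(-33 + 19)) = -14*(-1/37) = 14/37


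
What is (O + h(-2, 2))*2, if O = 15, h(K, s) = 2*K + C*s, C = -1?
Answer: 18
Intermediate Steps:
h(K, s) = -s + 2*K (h(K, s) = 2*K - s = -s + 2*K)
(O + h(-2, 2))*2 = (15 + (-1*2 + 2*(-2)))*2 = (15 + (-2 - 4))*2 = (15 - 6)*2 = 9*2 = 18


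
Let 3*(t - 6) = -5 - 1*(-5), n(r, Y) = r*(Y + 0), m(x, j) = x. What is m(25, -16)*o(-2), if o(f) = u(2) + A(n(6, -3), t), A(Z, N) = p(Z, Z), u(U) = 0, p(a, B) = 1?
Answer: 25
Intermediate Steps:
n(r, Y) = Y*r (n(r, Y) = r*Y = Y*r)
t = 6 (t = 6 + (-5 - 1*(-5))/3 = 6 + (-5 + 5)/3 = 6 + (⅓)*0 = 6 + 0 = 6)
A(Z, N) = 1
o(f) = 1 (o(f) = 0 + 1 = 1)
m(25, -16)*o(-2) = 25*1 = 25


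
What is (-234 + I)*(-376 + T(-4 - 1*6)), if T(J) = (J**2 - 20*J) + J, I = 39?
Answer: 16770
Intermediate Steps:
T(J) = J**2 - 19*J
(-234 + I)*(-376 + T(-4 - 1*6)) = (-234 + 39)*(-376 + (-4 - 1*6)*(-19 + (-4 - 1*6))) = -195*(-376 + (-4 - 6)*(-19 + (-4 - 6))) = -195*(-376 - 10*(-19 - 10)) = -195*(-376 - 10*(-29)) = -195*(-376 + 290) = -195*(-86) = 16770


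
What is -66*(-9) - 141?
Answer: 453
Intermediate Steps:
-66*(-9) - 141 = 594 - 141 = 453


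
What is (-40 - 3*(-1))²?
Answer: 1369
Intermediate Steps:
(-40 - 3*(-1))² = (-40 + 3)² = (-37)² = 1369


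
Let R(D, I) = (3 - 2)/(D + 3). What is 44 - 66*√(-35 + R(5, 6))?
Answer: 44 - 99*I*√62/2 ≈ 44.0 - 389.76*I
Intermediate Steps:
R(D, I) = 1/(3 + D)
44 - 66*√(-35 + R(5, 6)) = 44 - 66*√(-35 + 1/(3 + 5)) = 44 - 66*√(-35 + 1/8) = 44 - 66*√(-35 + ⅛) = 44 - 99*I*√62/2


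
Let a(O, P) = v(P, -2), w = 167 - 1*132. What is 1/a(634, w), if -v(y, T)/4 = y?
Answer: -1/140 ≈ -0.0071429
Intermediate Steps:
w = 35 (w = 167 - 132 = 35)
v(y, T) = -4*y
a(O, P) = -4*P
1/a(634, w) = 1/(-4*35) = 1/(-140) = -1/140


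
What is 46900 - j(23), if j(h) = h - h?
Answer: 46900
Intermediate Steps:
j(h) = 0
46900 - j(23) = 46900 - 1*0 = 46900 + 0 = 46900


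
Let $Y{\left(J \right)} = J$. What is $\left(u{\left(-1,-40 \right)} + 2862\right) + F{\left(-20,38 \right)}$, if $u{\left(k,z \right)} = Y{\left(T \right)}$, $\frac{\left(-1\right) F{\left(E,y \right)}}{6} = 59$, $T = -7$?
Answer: $2501$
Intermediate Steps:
$F{\left(E,y \right)} = -354$ ($F{\left(E,y \right)} = \left(-6\right) 59 = -354$)
$u{\left(k,z \right)} = -7$
$\left(u{\left(-1,-40 \right)} + 2862\right) + F{\left(-20,38 \right)} = \left(-7 + 2862\right) - 354 = 2855 - 354 = 2501$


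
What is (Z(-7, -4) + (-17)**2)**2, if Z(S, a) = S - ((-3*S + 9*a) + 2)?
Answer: 87025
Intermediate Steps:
Z(S, a) = -2 - 9*a + 4*S (Z(S, a) = S - (2 - 3*S + 9*a) = S + (-2 - 9*a + 3*S) = -2 - 9*a + 4*S)
(Z(-7, -4) + (-17)**2)**2 = ((-2 - 9*(-4) + 4*(-7)) + (-17)**2)**2 = ((-2 + 36 - 28) + 289)**2 = (6 + 289)**2 = 295**2 = 87025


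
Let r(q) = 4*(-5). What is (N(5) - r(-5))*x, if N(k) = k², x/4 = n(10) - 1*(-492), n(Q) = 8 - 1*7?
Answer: 88740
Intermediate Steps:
n(Q) = 1 (n(Q) = 8 - 7 = 1)
x = 1972 (x = 4*(1 - 1*(-492)) = 4*(1 + 492) = 4*493 = 1972)
r(q) = -20
(N(5) - r(-5))*x = (5² - 1*(-20))*1972 = (25 + 20)*1972 = 45*1972 = 88740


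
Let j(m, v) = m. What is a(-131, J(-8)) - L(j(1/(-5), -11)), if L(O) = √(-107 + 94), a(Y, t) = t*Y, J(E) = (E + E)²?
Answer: -33536 - I*√13 ≈ -33536.0 - 3.6056*I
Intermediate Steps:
J(E) = 4*E² (J(E) = (2*E)² = 4*E²)
a(Y, t) = Y*t
L(O) = I*√13 (L(O) = √(-13) = I*√13)
a(-131, J(-8)) - L(j(1/(-5), -11)) = -524*(-8)² - I*√13 = -524*64 - I*√13 = -131*256 - I*√13 = -33536 - I*√13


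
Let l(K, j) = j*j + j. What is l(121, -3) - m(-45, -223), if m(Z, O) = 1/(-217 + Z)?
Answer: 1573/262 ≈ 6.0038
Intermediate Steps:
l(K, j) = j + j² (l(K, j) = j² + j = j + j²)
l(121, -3) - m(-45, -223) = -3*(1 - 3) - 1/(-217 - 45) = -3*(-2) - 1/(-262) = 6 - 1*(-1/262) = 6 + 1/262 = 1573/262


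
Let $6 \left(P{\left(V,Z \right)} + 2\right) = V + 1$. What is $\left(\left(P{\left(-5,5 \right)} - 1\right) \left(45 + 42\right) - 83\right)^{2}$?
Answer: $161604$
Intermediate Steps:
$P{\left(V,Z \right)} = - \frac{11}{6} + \frac{V}{6}$ ($P{\left(V,Z \right)} = -2 + \frac{V + 1}{6} = -2 + \frac{1 + V}{6} = -2 + \left(\frac{1}{6} + \frac{V}{6}\right) = - \frac{11}{6} + \frac{V}{6}$)
$\left(\left(P{\left(-5,5 \right)} - 1\right) \left(45 + 42\right) - 83\right)^{2} = \left(\left(\left(- \frac{11}{6} + \frac{1}{6} \left(-5\right)\right) - 1\right) \left(45 + 42\right) - 83\right)^{2} = \left(\left(\left(- \frac{11}{6} - \frac{5}{6}\right) - 1\right) 87 - 83\right)^{2} = \left(\left(- \frac{8}{3} - 1\right) 87 - 83\right)^{2} = \left(\left(- \frac{11}{3}\right) 87 - 83\right)^{2} = \left(-319 - 83\right)^{2} = \left(-402\right)^{2} = 161604$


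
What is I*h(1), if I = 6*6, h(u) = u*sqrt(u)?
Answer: 36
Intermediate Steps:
h(u) = u**(3/2)
I = 36
I*h(1) = 36*1**(3/2) = 36*1 = 36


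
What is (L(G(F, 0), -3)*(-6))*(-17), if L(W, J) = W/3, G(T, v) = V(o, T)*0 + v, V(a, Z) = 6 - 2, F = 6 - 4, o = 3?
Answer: 0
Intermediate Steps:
F = 2
V(a, Z) = 4
G(T, v) = v (G(T, v) = 4*0 + v = 0 + v = v)
L(W, J) = W/3 (L(W, J) = W*(⅓) = W/3)
(L(G(F, 0), -3)*(-6))*(-17) = (((⅓)*0)*(-6))*(-17) = (0*(-6))*(-17) = 0*(-17) = 0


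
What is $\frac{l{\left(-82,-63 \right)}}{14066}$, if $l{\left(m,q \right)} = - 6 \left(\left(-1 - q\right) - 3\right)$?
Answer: $- \frac{177}{7033} \approx -0.025167$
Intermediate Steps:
$l{\left(m,q \right)} = 24 + 6 q$ ($l{\left(m,q \right)} = - 6 \left(-4 - q\right) = 24 + 6 q$)
$\frac{l{\left(-82,-63 \right)}}{14066} = \frac{24 + 6 \left(-63\right)}{14066} = \left(24 - 378\right) \frac{1}{14066} = \left(-354\right) \frac{1}{14066} = - \frac{177}{7033}$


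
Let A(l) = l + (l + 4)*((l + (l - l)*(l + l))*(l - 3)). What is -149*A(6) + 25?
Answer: -27689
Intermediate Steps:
A(l) = l + l*(-3 + l)*(4 + l) (A(l) = l + (4 + l)*((l + 0*(2*l))*(-3 + l)) = l + (4 + l)*((l + 0)*(-3 + l)) = l + (4 + l)*(l*(-3 + l)) = l + l*(-3 + l)*(4 + l))
-149*A(6) + 25 = -894*(-11 + 6 + 6²) + 25 = -894*(-11 + 6 + 36) + 25 = -894*31 + 25 = -149*186 + 25 = -27714 + 25 = -27689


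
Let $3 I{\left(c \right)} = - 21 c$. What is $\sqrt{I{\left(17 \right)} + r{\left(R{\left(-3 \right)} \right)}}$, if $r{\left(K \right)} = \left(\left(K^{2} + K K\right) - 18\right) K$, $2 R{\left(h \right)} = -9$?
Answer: $\frac{i \sqrt{881}}{2} \approx 14.841 i$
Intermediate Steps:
$R{\left(h \right)} = - \frac{9}{2}$ ($R{\left(h \right)} = \frac{1}{2} \left(-9\right) = - \frac{9}{2}$)
$I{\left(c \right)} = - 7 c$ ($I{\left(c \right)} = \frac{\left(-21\right) c}{3} = - 7 c$)
$r{\left(K \right)} = K \left(-18 + 2 K^{2}\right)$ ($r{\left(K \right)} = \left(\left(K^{2} + K^{2}\right) - 18\right) K = \left(2 K^{2} - 18\right) K = \left(-18 + 2 K^{2}\right) K = K \left(-18 + 2 K^{2}\right)$)
$\sqrt{I{\left(17 \right)} + r{\left(R{\left(-3 \right)} \right)}} = \sqrt{\left(-7\right) 17 + 2 \left(- \frac{9}{2}\right) \left(-9 + \left(- \frac{9}{2}\right)^{2}\right)} = \sqrt{-119 + 2 \left(- \frac{9}{2}\right) \left(-9 + \frac{81}{4}\right)} = \sqrt{-119 + 2 \left(- \frac{9}{2}\right) \frac{45}{4}} = \sqrt{-119 - \frac{405}{4}} = \sqrt{- \frac{881}{4}} = \frac{i \sqrt{881}}{2}$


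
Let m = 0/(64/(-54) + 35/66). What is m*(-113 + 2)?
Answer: 0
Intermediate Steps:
m = 0 (m = 0/(64*(-1/54) + 35*(1/66)) = 0/(-32/27 + 35/66) = 0/(-389/594) = 0*(-594/389) = 0)
m*(-113 + 2) = 0*(-113 + 2) = 0*(-111) = 0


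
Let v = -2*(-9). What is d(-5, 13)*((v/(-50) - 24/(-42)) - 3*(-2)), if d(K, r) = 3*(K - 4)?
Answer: -29349/175 ≈ -167.71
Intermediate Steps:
d(K, r) = -12 + 3*K (d(K, r) = 3*(-4 + K) = -12 + 3*K)
v = 18
d(-5, 13)*((v/(-50) - 24/(-42)) - 3*(-2)) = (-12 + 3*(-5))*((18/(-50) - 24/(-42)) - 3*(-2)) = (-12 - 15)*((18*(-1/50) - 24*(-1/42)) + 6) = -27*((-9/25 + 4/7) + 6) = -27*(37/175 + 6) = -27*1087/175 = -29349/175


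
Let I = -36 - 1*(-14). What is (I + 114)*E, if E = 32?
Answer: 2944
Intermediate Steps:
I = -22 (I = -36 + 14 = -22)
(I + 114)*E = (-22 + 114)*32 = 92*32 = 2944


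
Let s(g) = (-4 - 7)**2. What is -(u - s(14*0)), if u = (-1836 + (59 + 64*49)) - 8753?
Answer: 7515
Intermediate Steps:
s(g) = 121 (s(g) = (-11)**2 = 121)
u = -7394 (u = (-1836 + (59 + 3136)) - 8753 = (-1836 + 3195) - 8753 = 1359 - 8753 = -7394)
-(u - s(14*0)) = -(-7394 - 1*121) = -(-7394 - 121) = -1*(-7515) = 7515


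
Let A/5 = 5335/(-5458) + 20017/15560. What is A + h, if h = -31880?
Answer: -270732498147/8492648 ≈ -31878.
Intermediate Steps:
A = 13120093/8492648 (A = 5*(5335/(-5458) + 20017/15560) = 5*(5335*(-1/5458) + 20017*(1/15560)) = 5*(-5335/5458 + 20017/15560) = 5*(13120093/42463240) = 13120093/8492648 ≈ 1.5449)
A + h = 13120093/8492648 - 31880 = -270732498147/8492648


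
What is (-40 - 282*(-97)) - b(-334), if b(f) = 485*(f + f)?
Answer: 351294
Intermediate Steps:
b(f) = 970*f (b(f) = 485*(2*f) = 970*f)
(-40 - 282*(-97)) - b(-334) = (-40 - 282*(-97)) - 970*(-334) = (-40 + 27354) - 1*(-323980) = 27314 + 323980 = 351294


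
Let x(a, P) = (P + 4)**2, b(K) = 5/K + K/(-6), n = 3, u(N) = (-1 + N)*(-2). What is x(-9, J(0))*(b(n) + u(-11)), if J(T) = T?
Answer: 1208/3 ≈ 402.67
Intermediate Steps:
u(N) = 2 - 2*N
b(K) = 5/K - K/6 (b(K) = 5/K + K*(-1/6) = 5/K - K/6)
x(a, P) = (4 + P)**2
x(-9, J(0))*(b(n) + u(-11)) = (4 + 0)**2*((5/3 - 1/6*3) + (2 - 2*(-11))) = 4**2*((5*(1/3) - 1/2) + (2 + 22)) = 16*((5/3 - 1/2) + 24) = 16*(7/6 + 24) = 16*(151/6) = 1208/3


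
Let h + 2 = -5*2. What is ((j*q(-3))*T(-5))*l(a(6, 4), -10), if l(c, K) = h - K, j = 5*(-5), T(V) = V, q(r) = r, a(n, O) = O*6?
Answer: 750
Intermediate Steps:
a(n, O) = 6*O
h = -12 (h = -2 - 5*2 = -2 - 10 = -12)
j = -25
l(c, K) = -12 - K
((j*q(-3))*T(-5))*l(a(6, 4), -10) = (-25*(-3)*(-5))*(-12 - 1*(-10)) = (75*(-5))*(-12 + 10) = -375*(-2) = 750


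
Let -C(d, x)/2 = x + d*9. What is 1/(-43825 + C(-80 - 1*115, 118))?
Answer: -1/40551 ≈ -2.4660e-5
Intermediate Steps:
C(d, x) = -18*d - 2*x (C(d, x) = -2*(x + d*9) = -2*(x + 9*d) = -18*d - 2*x)
1/(-43825 + C(-80 - 1*115, 118)) = 1/(-43825 + (-18*(-80 - 1*115) - 2*118)) = 1/(-43825 + (-18*(-80 - 115) - 236)) = 1/(-43825 + (-18*(-195) - 236)) = 1/(-43825 + (3510 - 236)) = 1/(-43825 + 3274) = 1/(-40551) = -1/40551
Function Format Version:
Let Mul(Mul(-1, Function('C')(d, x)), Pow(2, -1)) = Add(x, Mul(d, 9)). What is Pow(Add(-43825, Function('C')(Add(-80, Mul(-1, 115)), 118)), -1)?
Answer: Rational(-1, 40551) ≈ -2.4660e-5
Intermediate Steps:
Function('C')(d, x) = Add(Mul(-18, d), Mul(-2, x)) (Function('C')(d, x) = Mul(-2, Add(x, Mul(d, 9))) = Mul(-2, Add(x, Mul(9, d))) = Add(Mul(-18, d), Mul(-2, x)))
Pow(Add(-43825, Function('C')(Add(-80, Mul(-1, 115)), 118)), -1) = Pow(Add(-43825, Add(Mul(-18, Add(-80, Mul(-1, 115))), Mul(-2, 118))), -1) = Pow(Add(-43825, Add(Mul(-18, Add(-80, -115)), -236)), -1) = Pow(Add(-43825, Add(Mul(-18, -195), -236)), -1) = Pow(Add(-43825, Add(3510, -236)), -1) = Pow(Add(-43825, 3274), -1) = Pow(-40551, -1) = Rational(-1, 40551)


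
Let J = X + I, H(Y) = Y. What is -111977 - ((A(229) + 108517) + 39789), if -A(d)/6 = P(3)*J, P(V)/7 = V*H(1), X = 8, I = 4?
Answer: -258771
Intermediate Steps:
J = 12 (J = 8 + 4 = 12)
P(V) = 7*V (P(V) = 7*(V*1) = 7*V)
A(d) = -1512 (A(d) = -6*7*3*12 = -126*12 = -6*252 = -1512)
-111977 - ((A(229) + 108517) + 39789) = -111977 - ((-1512 + 108517) + 39789) = -111977 - (107005 + 39789) = -111977 - 1*146794 = -111977 - 146794 = -258771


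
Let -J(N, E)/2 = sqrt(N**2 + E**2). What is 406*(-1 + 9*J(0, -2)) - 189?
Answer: -15211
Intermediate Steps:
J(N, E) = -2*sqrt(E**2 + N**2) (J(N, E) = -2*sqrt(N**2 + E**2) = -2*sqrt(E**2 + N**2))
406*(-1 + 9*J(0, -2)) - 189 = 406*(-1 + 9*(-2*sqrt((-2)**2 + 0**2))) - 189 = 406*(-1 + 9*(-2*sqrt(4 + 0))) - 189 = 406*(-1 + 9*(-2*sqrt(4))) - 189 = 406*(-1 + 9*(-2*2)) - 189 = 406*(-1 + 9*(-4)) - 189 = 406*(-1 - 36) - 189 = 406*(-37) - 189 = -15022 - 189 = -15211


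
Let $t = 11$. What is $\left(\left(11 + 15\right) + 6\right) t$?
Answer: $352$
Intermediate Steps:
$\left(\left(11 + 15\right) + 6\right) t = \left(\left(11 + 15\right) + 6\right) 11 = \left(26 + 6\right) 11 = 32 \cdot 11 = 352$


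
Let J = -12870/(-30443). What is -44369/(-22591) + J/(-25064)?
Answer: 1302088167643/662979251732 ≈ 1.9640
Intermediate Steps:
J = 12870/30443 (J = -12870*(-1/30443) = 12870/30443 ≈ 0.42276)
-44369/(-22591) + J/(-25064) = -44369/(-22591) + (12870/30443)/(-25064) = -44369*(-1/22591) + (12870/30443)*(-1/25064) = 44369/22591 - 495/29347052 = 1302088167643/662979251732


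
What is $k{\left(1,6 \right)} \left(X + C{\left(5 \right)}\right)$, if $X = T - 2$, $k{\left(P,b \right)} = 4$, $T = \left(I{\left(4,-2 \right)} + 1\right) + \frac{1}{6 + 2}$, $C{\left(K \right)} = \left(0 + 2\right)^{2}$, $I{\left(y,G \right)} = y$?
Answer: $\frac{57}{2} \approx 28.5$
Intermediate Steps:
$C{\left(K \right)} = 4$ ($C{\left(K \right)} = 2^{2} = 4$)
$T = \frac{41}{8}$ ($T = \left(4 + 1\right) + \frac{1}{6 + 2} = 5 + \frac{1}{8} = \frac{41}{8} \approx 5.125$)
$X = \frac{25}{8}$ ($X = \frac{41}{8} - 2 = \frac{25}{8} \approx 3.125$)
$k{\left(1,6 \right)} \left(X + C{\left(5 \right)}\right) = 4 \left(\frac{25}{8} + 4\right) = 4 \cdot \frac{57}{8} = \frac{57}{2}$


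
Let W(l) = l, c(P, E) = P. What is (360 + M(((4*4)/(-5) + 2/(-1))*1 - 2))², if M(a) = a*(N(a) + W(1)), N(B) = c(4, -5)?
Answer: 104976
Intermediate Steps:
N(B) = 4
M(a) = 5*a (M(a) = a*(4 + 1) = a*5 = 5*a)
(360 + M(((4*4)/(-5) + 2/(-1))*1 - 2))² = (360 + 5*(((4*4)/(-5) + 2/(-1))*1 - 2))² = (360 + 5*((16*(-⅕) + 2*(-1))*1 - 2))² = (360 + 5*((-16/5 - 2)*1 - 2))² = (360 + 5*(-26/5*1 - 2))² = (360 + 5*(-26/5 - 2))² = (360 + 5*(-36/5))² = (360 - 36)² = 324² = 104976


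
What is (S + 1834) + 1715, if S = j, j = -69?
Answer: 3480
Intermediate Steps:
S = -69
(S + 1834) + 1715 = (-69 + 1834) + 1715 = 1765 + 1715 = 3480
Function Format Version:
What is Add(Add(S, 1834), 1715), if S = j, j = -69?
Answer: 3480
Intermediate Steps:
S = -69
Add(Add(S, 1834), 1715) = Add(Add(-69, 1834), 1715) = Add(1765, 1715) = 3480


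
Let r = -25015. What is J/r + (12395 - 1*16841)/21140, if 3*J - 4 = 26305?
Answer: -88982233/158645130 ≈ -0.56089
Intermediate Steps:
J = 26309/3 (J = 4/3 + (⅓)*26305 = 4/3 + 26305/3 = 26309/3 ≈ 8769.7)
J/r + (12395 - 1*16841)/21140 = (26309/3)/(-25015) + (12395 - 1*16841)/21140 = (26309/3)*(-1/25015) + (12395 - 16841)*(1/21140) = -26309/75045 - 4446*1/21140 = -26309/75045 - 2223/10570 = -88982233/158645130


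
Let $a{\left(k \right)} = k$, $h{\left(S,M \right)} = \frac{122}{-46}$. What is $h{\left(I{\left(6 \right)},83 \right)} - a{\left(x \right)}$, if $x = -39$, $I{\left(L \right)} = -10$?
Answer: $\frac{836}{23} \approx 36.348$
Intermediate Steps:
$h{\left(S,M \right)} = - \frac{61}{23}$ ($h{\left(S,M \right)} = 122 \left(- \frac{1}{46}\right) = - \frac{61}{23}$)
$h{\left(I{\left(6 \right)},83 \right)} - a{\left(x \right)} = - \frac{61}{23} - -39 = - \frac{61}{23} + 39 = \frac{836}{23}$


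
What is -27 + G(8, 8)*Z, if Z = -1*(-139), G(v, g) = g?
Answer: 1085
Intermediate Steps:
Z = 139
-27 + G(8, 8)*Z = -27 + 8*139 = -27 + 1112 = 1085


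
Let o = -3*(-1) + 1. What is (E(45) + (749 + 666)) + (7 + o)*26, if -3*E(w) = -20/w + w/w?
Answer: 45922/27 ≈ 1700.8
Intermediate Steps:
E(w) = -⅓ + 20/(3*w) (E(w) = -(-20/w + w/w)/3 = -(-20/w + 1)/3 = -(1 - 20/w)/3 = -⅓ + 20/(3*w))
o = 4 (o = 3 + 1 = 4)
(E(45) + (749 + 666)) + (7 + o)*26 = ((⅓)*(20 - 1*45)/45 + (749 + 666)) + (7 + 4)*26 = ((⅓)*(1/45)*(20 - 45) + 1415) + 11*26 = ((⅓)*(1/45)*(-25) + 1415) + 286 = (-5/27 + 1415) + 286 = 38200/27 + 286 = 45922/27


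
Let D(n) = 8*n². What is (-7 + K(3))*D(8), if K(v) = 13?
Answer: 3072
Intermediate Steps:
(-7 + K(3))*D(8) = (-7 + 13)*(8*8²) = 6*(8*64) = 6*512 = 3072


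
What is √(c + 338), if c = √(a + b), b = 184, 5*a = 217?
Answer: √(8450 + 5*√5685)/5 ≈ 18.790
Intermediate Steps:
a = 217/5 (a = (⅕)*217 = 217/5 ≈ 43.400)
c = √5685/5 (c = √(217/5 + 184) = √(1137/5) = √5685/5 ≈ 15.080)
√(c + 338) = √(√5685/5 + 338) = √(338 + √5685/5)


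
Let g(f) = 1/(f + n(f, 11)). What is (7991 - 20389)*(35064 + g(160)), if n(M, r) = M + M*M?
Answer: -5634016203319/12960 ≈ -4.3472e+8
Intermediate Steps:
n(M, r) = M + M**2
g(f) = 1/(f + f*(1 + f))
(7991 - 20389)*(35064 + g(160)) = (7991 - 20389)*(35064 + 1/(160*(2 + 160))) = -12398*(35064 + (1/160)/162) = -12398*(35064 + (1/160)*(1/162)) = -12398*(35064 + 1/25920) = -12398*908858881/25920 = -5634016203319/12960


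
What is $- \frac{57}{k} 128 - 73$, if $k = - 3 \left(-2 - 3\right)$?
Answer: $- \frac{2797}{5} \approx -559.4$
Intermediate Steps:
$k = 15$ ($k = \left(-3\right) \left(-5\right) = 15$)
$- \frac{57}{k} 128 - 73 = - \frac{57}{15} \cdot 128 - 73 = \left(-57\right) \frac{1}{15} \cdot 128 - 73 = \left(- \frac{19}{5}\right) 128 - 73 = - \frac{2432}{5} - 73 = - \frac{2797}{5}$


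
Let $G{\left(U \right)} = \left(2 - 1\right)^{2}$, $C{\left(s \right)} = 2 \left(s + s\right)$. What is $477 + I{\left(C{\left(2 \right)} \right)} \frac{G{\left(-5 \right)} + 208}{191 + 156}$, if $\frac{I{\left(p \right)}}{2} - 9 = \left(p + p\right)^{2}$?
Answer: $\frac{276289}{347} \approx 796.22$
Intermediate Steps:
$C{\left(s \right)} = 4 s$ ($C{\left(s \right)} = 2 \cdot 2 s = 4 s$)
$G{\left(U \right)} = 1$ ($G{\left(U \right)} = 1^{2} = 1$)
$I{\left(p \right)} = 18 + 8 p^{2}$ ($I{\left(p \right)} = 18 + 2 \left(p + p\right)^{2} = 18 + 2 \left(2 p\right)^{2} = 18 + 2 \cdot 4 p^{2} = 18 + 8 p^{2}$)
$477 + I{\left(C{\left(2 \right)} \right)} \frac{G{\left(-5 \right)} + 208}{191 + 156} = 477 + \left(18 + 8 \left(4 \cdot 2\right)^{2}\right) \frac{1 + 208}{191 + 156} = 477 + \left(18 + 8 \cdot 8^{2}\right) \frac{209}{347} = 477 + \left(18 + 8 \cdot 64\right) 209 \cdot \frac{1}{347} = 477 + \left(18 + 512\right) \frac{209}{347} = 477 + 530 \cdot \frac{209}{347} = 477 + \frac{110770}{347} = \frac{276289}{347}$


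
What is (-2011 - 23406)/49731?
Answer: -25417/49731 ≈ -0.51109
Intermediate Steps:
(-2011 - 23406)/49731 = -25417*1/49731 = -25417/49731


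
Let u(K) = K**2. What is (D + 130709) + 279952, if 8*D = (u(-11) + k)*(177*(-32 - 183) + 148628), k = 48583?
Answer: 673579085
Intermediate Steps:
D = 673168424 (D = (((-11)**2 + 48583)*(177*(-32 - 183) + 148628))/8 = ((121 + 48583)*(177*(-215) + 148628))/8 = (48704*(-38055 + 148628))/8 = (48704*110573)/8 = (1/8)*5385347392 = 673168424)
(D + 130709) + 279952 = (673168424 + 130709) + 279952 = 673299133 + 279952 = 673579085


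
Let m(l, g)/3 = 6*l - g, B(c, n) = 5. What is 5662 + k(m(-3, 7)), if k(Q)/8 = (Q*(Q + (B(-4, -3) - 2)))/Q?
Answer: 5086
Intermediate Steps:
m(l, g) = -3*g + 18*l (m(l, g) = 3*(6*l - g) = 3*(-g + 6*l) = -3*g + 18*l)
k(Q) = 24 + 8*Q (k(Q) = 8*((Q*(Q + (5 - 2)))/Q) = 8*((Q*(Q + 3))/Q) = 8*((Q*(3 + Q))/Q) = 8*(3 + Q) = 24 + 8*Q)
5662 + k(m(-3, 7)) = 5662 + (24 + 8*(-3*7 + 18*(-3))) = 5662 + (24 + 8*(-21 - 54)) = 5662 + (24 + 8*(-75)) = 5662 + (24 - 600) = 5662 - 576 = 5086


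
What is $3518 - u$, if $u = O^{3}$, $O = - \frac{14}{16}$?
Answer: $\frac{1801559}{512} \approx 3518.7$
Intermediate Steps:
$O = - \frac{7}{8}$ ($O = \left(-14\right) \frac{1}{16} = - \frac{7}{8} \approx -0.875$)
$u = - \frac{343}{512}$ ($u = \left(- \frac{7}{8}\right)^{3} = - \frac{343}{512} \approx -0.66992$)
$3518 - u = 3518 - - \frac{343}{512} = 3518 + \frac{343}{512} = \frac{1801559}{512}$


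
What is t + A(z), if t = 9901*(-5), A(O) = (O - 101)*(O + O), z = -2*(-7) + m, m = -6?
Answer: -50993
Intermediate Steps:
z = 8 (z = -2*(-7) - 6 = 14 - 6 = 8)
A(O) = 2*O*(-101 + O) (A(O) = (-101 + O)*(2*O) = 2*O*(-101 + O))
t = -49505
t + A(z) = -49505 + 2*8*(-101 + 8) = -49505 + 2*8*(-93) = -49505 - 1488 = -50993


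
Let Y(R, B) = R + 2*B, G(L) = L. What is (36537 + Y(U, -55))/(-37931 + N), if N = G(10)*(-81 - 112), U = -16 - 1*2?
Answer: -36409/39861 ≈ -0.91340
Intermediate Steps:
U = -18 (U = -16 - 2 = -18)
N = -1930 (N = 10*(-81 - 112) = 10*(-193) = -1930)
(36537 + Y(U, -55))/(-37931 + N) = (36537 + (-18 + 2*(-55)))/(-37931 - 1930) = (36537 + (-18 - 110))/(-39861) = (36537 - 128)*(-1/39861) = 36409*(-1/39861) = -36409/39861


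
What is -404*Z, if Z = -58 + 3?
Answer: 22220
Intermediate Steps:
Z = -55
-404*Z = -404*(-55) = 22220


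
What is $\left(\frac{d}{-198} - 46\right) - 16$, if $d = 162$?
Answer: $- \frac{691}{11} \approx -62.818$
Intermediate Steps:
$\left(\frac{d}{-198} - 46\right) - 16 = \left(\frac{162}{-198} - 46\right) - 16 = \left(162 \left(- \frac{1}{198}\right) - 46\right) - 16 = \left(- \frac{9}{11} - 46\right) - 16 = - \frac{515}{11} - 16 = - \frac{691}{11}$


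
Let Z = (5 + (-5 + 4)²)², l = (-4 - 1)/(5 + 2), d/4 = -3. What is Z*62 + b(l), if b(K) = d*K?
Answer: 15684/7 ≈ 2240.6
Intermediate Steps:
d = -12 (d = 4*(-3) = -12)
l = -5/7 ≈ -0.71429
b(K) = -12*K
Z = 36 (Z = (5 + (-1)²)² = (5 + 1)² = 6² = 36)
Z*62 + b(l) = 36*62 - 12*(-5/7) = 2232 + 60/7 = 15684/7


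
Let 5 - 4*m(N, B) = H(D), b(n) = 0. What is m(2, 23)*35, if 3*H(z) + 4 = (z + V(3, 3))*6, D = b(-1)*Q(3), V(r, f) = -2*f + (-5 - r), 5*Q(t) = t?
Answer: 3605/12 ≈ 300.42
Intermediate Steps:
Q(t) = t/5
V(r, f) = -5 - r - 2*f
D = 0 (D = 0*((⅕)*3) = 0*(⅗) = 0)
H(z) = -88/3 + 2*z (H(z) = -4/3 + ((z + (-5 - 1*3 - 2*3))*6)/3 = -4/3 + ((z + (-5 - 3 - 6))*6)/3 = -4/3 + ((z - 14)*6)/3 = -4/3 + ((-14 + z)*6)/3 = -4/3 + (-84 + 6*z)/3 = -4/3 + (-28 + 2*z) = -88/3 + 2*z)
m(N, B) = 103/12 (m(N, B) = 5/4 - (-88/3 + 2*0)/4 = 5/4 - (-88/3 + 0)/4 = 5/4 - ¼*(-88/3) = 5/4 + 22/3 = 103/12)
m(2, 23)*35 = (103/12)*35 = 3605/12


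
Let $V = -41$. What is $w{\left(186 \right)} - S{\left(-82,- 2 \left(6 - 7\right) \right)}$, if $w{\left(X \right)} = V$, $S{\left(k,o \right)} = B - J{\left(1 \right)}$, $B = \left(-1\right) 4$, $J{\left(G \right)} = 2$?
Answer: $-35$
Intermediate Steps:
$B = -4$
$S{\left(k,o \right)} = -6$ ($S{\left(k,o \right)} = -4 - 2 = -6$)
$w{\left(X \right)} = -41$
$w{\left(186 \right)} - S{\left(-82,- 2 \left(6 - 7\right) \right)} = -41 - -6 = -41 + 6 = -35$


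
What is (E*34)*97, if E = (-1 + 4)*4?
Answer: 39576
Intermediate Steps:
E = 12 (E = 3*4 = 12)
(E*34)*97 = (12*34)*97 = 408*97 = 39576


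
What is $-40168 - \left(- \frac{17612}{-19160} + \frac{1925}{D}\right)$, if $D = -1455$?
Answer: $- \frac{55989210643}{1393890} \approx -40168.0$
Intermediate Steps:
$-40168 - \left(- \frac{17612}{-19160} + \frac{1925}{D}\right) = -40168 - \left(- \frac{17612}{-19160} + \frac{1925}{-1455}\right) = -40168 - \left(\left(-17612\right) \left(- \frac{1}{19160}\right) + 1925 \left(- \frac{1}{1455}\right)\right) = -40168 - \left(\frac{4403}{4790} - \frac{385}{291}\right) = -40168 - - \frac{562877}{1393890} = -40168 + \frac{562877}{1393890} = - \frac{55989210643}{1393890}$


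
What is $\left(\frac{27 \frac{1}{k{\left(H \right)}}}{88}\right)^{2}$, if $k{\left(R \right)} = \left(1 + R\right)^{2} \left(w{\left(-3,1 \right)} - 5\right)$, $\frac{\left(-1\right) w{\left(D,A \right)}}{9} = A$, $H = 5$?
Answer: $\frac{9}{24285184} \approx 3.706 \cdot 10^{-7}$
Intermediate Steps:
$w{\left(D,A \right)} = - 9 A$
$k{\left(R \right)} = - 14 \left(1 + R\right)^{2}$ ($k{\left(R \right)} = \left(1 + R\right)^{2} \left(\left(-9\right) 1 - 5\right) = \left(1 + R\right)^{2} \left(-9 - 5\right) = \left(1 + R\right)^{2} \left(-14\right) = - 14 \left(1 + R\right)^{2}$)
$\left(\frac{27 \frac{1}{k{\left(H \right)}}}{88}\right)^{2} = \left(\frac{27 \frac{1}{\left(-14\right) \left(1 + 5\right)^{2}}}{88}\right)^{2} = \left(\frac{27}{\left(-14\right) 6^{2}} \cdot \frac{1}{88}\right)^{2} = \left(\frac{27}{\left(-14\right) 36} \cdot \frac{1}{88}\right)^{2} = \left(\frac{27}{-504} \cdot \frac{1}{88}\right)^{2} = \left(27 \left(- \frac{1}{504}\right) \frac{1}{88}\right)^{2} = \left(\left(- \frac{3}{56}\right) \frac{1}{88}\right)^{2} = \left(- \frac{3}{4928}\right)^{2} = \frac{9}{24285184}$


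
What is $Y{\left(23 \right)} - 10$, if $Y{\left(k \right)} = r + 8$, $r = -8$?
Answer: $-10$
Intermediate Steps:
$Y{\left(k \right)} = 0$ ($Y{\left(k \right)} = -8 + 8 = 0$)
$Y{\left(23 \right)} - 10 = 0 - 10 = -10$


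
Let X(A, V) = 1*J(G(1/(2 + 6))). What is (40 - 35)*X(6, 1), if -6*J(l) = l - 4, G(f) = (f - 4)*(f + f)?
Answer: 265/64 ≈ 4.1406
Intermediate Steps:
G(f) = 2*f*(-4 + f) (G(f) = (-4 + f)*(2*f) = 2*f*(-4 + f))
J(l) = ⅔ - l/6 (J(l) = -(l - 4)/6 = -(-4 + l)/6 = ⅔ - l/6)
X(A, V) = 53/64 (X(A, V) = 1*(⅔ - (-4 + 1/(2 + 6))/(3*(2 + 6))) = 1*(⅔ - (-4 + 1/8)/(3*8)) = 1*(⅔ - (-4 + ⅛)/(3*8)) = 1*(⅔ - (-31)/(3*8*8)) = 1*(⅔ - ⅙*(-31/32)) = 1*(⅔ + 31/192) = 1*(53/64) = 53/64)
(40 - 35)*X(6, 1) = (40 - 35)*(53/64) = 5*(53/64) = 265/64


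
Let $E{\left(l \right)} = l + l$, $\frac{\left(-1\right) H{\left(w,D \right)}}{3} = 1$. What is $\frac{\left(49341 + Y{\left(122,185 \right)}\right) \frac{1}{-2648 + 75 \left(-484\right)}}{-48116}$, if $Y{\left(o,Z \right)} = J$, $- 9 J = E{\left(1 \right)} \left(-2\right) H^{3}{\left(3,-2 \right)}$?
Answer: $\frac{7047}{267717424} \approx 2.6323 \cdot 10^{-5}$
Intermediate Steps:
$H{\left(w,D \right)} = -3$ ($H{\left(w,D \right)} = \left(-3\right) 1 = -3$)
$E{\left(l \right)} = 2 l$
$J = -12$ ($J = - \frac{2 \cdot 1 \left(-2\right) \left(-3\right)^{3}}{9} = - \frac{2 \left(-2\right) \left(-27\right)}{9} = - \frac{\left(-4\right) \left(-27\right)}{9} = \left(- \frac{1}{9}\right) 108 = -12$)
$Y{\left(o,Z \right)} = -12$
$\frac{\left(49341 + Y{\left(122,185 \right)}\right) \frac{1}{-2648 + 75 \left(-484\right)}}{-48116} = \frac{\left(49341 - 12\right) \frac{1}{-2648 + 75 \left(-484\right)}}{-48116} = \frac{49329}{-2648 - 36300} \left(- \frac{1}{48116}\right) = \frac{49329}{-38948} \left(- \frac{1}{48116}\right) = 49329 \left(- \frac{1}{38948}\right) \left(- \frac{1}{48116}\right) = \left(- \frac{7047}{5564}\right) \left(- \frac{1}{48116}\right) = \frac{7047}{267717424}$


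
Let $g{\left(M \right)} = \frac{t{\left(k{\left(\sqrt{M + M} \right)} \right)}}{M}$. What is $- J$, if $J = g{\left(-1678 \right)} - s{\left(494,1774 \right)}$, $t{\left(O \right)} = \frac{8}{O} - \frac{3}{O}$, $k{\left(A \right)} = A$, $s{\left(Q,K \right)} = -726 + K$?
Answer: $1048 - \frac{5 i \sqrt{839}}{2815684} \approx 1048.0 - 5.1436 \cdot 10^{-5} i$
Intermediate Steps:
$t{\left(O \right)} = \frac{5}{O}$
$g{\left(M \right)} = \frac{5 \sqrt{2}}{2 M^{\frac{3}{2}}}$ ($g{\left(M \right)} = \frac{5 \frac{1}{\sqrt{M + M}}}{M} = \frac{5 \frac{1}{\sqrt{2 M}}}{M} = \frac{5 \frac{1}{\sqrt{2} \sqrt{M}}}{M} = \frac{5 \frac{\sqrt{2}}{2 \sqrt{M}}}{M} = \frac{\frac{5}{2} \sqrt{2} \frac{1}{\sqrt{M}}}{M} = \frac{5 \sqrt{2}}{2 M^{\frac{3}{2}}}$)
$J = -1048 + \frac{5 i \sqrt{839}}{2815684}$ ($J = \frac{5 \sqrt{2}}{2 \left(- 1678 i \sqrt{1678}\right)} - \left(-726 + 1774\right) = \frac{5 \sqrt{2} \frac{i \sqrt{1678}}{2815684}}{2} - 1048 = \frac{5 i \sqrt{839}}{2815684} - 1048 = -1048 + \frac{5 i \sqrt{839}}{2815684} \approx -1048.0 + 5.1436 \cdot 10^{-5} i$)
$- J = - (-1048 + \frac{5 i \sqrt{839}}{2815684}) = 1048 - \frac{5 i \sqrt{839}}{2815684}$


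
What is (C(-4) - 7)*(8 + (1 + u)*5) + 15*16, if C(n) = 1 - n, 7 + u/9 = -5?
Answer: 1294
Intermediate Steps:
u = -108 (u = -63 + 9*(-5) = -63 - 45 = -108)
(C(-4) - 7)*(8 + (1 + u)*5) + 15*16 = ((1 - 1*(-4)) - 7)*(8 + (1 - 108)*5) + 15*16 = ((1 + 4) - 7)*(8 - 107*5) + 240 = (5 - 7)*(8 - 535) + 240 = -2*(-527) + 240 = 1054 + 240 = 1294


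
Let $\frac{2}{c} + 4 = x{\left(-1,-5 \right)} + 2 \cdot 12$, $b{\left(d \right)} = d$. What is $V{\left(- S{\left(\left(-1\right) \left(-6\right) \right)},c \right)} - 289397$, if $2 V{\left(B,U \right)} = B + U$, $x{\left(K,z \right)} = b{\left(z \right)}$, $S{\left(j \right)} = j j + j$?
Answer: $- \frac{4341269}{15} \approx -2.8942 \cdot 10^{5}$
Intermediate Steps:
$S{\left(j \right)} = j + j^{2}$ ($S{\left(j \right)} = j^{2} + j = j + j^{2}$)
$x{\left(K,z \right)} = z$
$c = \frac{2}{15}$ ($c = \frac{2}{-4 + \left(-5 + 2 \cdot 12\right)} = \frac{2}{-4 + \left(-5 + 24\right)} = \frac{2}{-4 + 19} = \frac{2}{15} \approx 0.13333$)
$V{\left(B,U \right)} = \frac{B}{2} + \frac{U}{2}$ ($V{\left(B,U \right)} = \frac{B + U}{2} = \frac{B}{2} + \frac{U}{2}$)
$V{\left(- S{\left(\left(-1\right) \left(-6\right) \right)},c \right)} - 289397 = \left(\frac{\left(-1\right) \left(-1\right) \left(-6\right) \left(1 - -6\right)}{2} + \frac{1}{2} \cdot \frac{2}{15}\right) - 289397 = \left(\frac{\left(-1\right) 6 \left(1 + 6\right)}{2} + \frac{1}{15}\right) - 289397 = \left(\frac{\left(-1\right) 6 \cdot 7}{2} + \frac{1}{15}\right) - 289397 = \left(\frac{\left(-1\right) 42}{2} + \frac{1}{15}\right) - 289397 = \left(\frac{1}{2} \left(-42\right) + \frac{1}{15}\right) - 289397 = \left(-21 + \frac{1}{15}\right) - 289397 = - \frac{314}{15} - 289397 = - \frac{4341269}{15}$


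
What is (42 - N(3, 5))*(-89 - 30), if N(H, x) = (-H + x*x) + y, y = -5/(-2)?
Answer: -4165/2 ≈ -2082.5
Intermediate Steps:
y = 5/2 (y = -5*(-½) = 5/2 ≈ 2.5000)
N(H, x) = 5/2 + x² - H (N(H, x) = (-H + x*x) + 5/2 = (-H + x²) + 5/2 = (x² - H) + 5/2 = 5/2 + x² - H)
(42 - N(3, 5))*(-89 - 30) = (42 - (5/2 + 5² - 1*3))*(-89 - 30) = (42 - (5/2 + 25 - 3))*(-119) = (42 - 1*49/2)*(-119) = (42 - 49/2)*(-119) = (35/2)*(-119) = -4165/2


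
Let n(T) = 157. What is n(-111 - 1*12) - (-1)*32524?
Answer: 32681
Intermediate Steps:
n(-111 - 1*12) - (-1)*32524 = 157 - (-1)*32524 = 157 - 1*(-32524) = 157 + 32524 = 32681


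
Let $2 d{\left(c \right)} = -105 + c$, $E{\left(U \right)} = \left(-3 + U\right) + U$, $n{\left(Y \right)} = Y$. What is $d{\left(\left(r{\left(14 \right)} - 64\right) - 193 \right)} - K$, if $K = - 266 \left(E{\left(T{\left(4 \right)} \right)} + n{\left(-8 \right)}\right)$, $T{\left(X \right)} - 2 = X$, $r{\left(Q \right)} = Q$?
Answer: $92$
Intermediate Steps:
$T{\left(X \right)} = 2 + X$
$E{\left(U \right)} = -3 + 2 U$
$d{\left(c \right)} = - \frac{105}{2} + \frac{c}{2}$ ($d{\left(c \right)} = \frac{-105 + c}{2} = - \frac{105}{2} + \frac{c}{2}$)
$K = -266$ ($K = - 266 \left(\left(-3 + 2 \left(2 + 4\right)\right) - 8\right) = - 266 \left(\left(-3 + 2 \cdot 6\right) - 8\right) = - 266 \left(\left(-3 + 12\right) - 8\right) = - 266 \left(9 - 8\right) = \left(-266\right) 1 = -266$)
$d{\left(\left(r{\left(14 \right)} - 64\right) - 193 \right)} - K = \left(- \frac{105}{2} + \frac{\left(14 - 64\right) - 193}{2}\right) - -266 = \left(- \frac{105}{2} + \frac{-50 - 193}{2}\right) + 266 = \left(- \frac{105}{2} + \frac{1}{2} \left(-243\right)\right) + 266 = \left(- \frac{105}{2} - \frac{243}{2}\right) + 266 = -174 + 266 = 92$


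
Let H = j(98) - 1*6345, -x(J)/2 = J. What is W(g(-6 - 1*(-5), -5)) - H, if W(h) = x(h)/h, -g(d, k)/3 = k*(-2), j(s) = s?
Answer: 6245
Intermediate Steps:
g(d, k) = 6*k (g(d, k) = -3*k*(-2) = -(-6)*k = 6*k)
x(J) = -2*J
W(h) = -2 (W(h) = (-2*h)/h = -2)
H = -6247 (H = 98 - 1*6345 = 98 - 6345 = -6247)
W(g(-6 - 1*(-5), -5)) - H = -2 - 1*(-6247) = -2 + 6247 = 6245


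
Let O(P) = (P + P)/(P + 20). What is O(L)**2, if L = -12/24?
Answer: 4/1521 ≈ 0.0026299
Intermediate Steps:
L = -1/2 (L = -12*1/24 = -1/2 ≈ -0.50000)
O(P) = 2*P/(20 + P) (O(P) = (2*P)/(20 + P) = 2*P/(20 + P))
O(L)**2 = (2*(-1/2)/(20 - 1/2))**2 = (2*(-1/2)/(39/2))**2 = (2*(-1/2)*(2/39))**2 = (-2/39)**2 = 4/1521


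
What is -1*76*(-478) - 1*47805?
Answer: -11477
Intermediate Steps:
-1*76*(-478) - 1*47805 = -76*(-478) - 47805 = 36328 - 47805 = -11477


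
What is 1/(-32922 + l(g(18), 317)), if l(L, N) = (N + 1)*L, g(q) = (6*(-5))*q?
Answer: -1/204642 ≈ -4.8866e-6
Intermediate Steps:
g(q) = -30*q
l(L, N) = L*(1 + N) (l(L, N) = (1 + N)*L = L*(1 + N))
1/(-32922 + l(g(18), 317)) = 1/(-32922 + (-30*18)*(1 + 317)) = 1/(-32922 - 540*318) = 1/(-32922 - 171720) = 1/(-204642) = -1/204642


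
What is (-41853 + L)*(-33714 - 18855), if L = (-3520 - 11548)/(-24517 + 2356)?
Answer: 16252394390595/7387 ≈ 2.2001e+9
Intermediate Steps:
L = 15068/22161 (L = -15068/(-22161) = -15068*(-1/22161) = 15068/22161 ≈ 0.67993)
(-41853 + L)*(-33714 - 18855) = (-41853 + 15068/22161)*(-33714 - 18855) = -927489265/22161*(-52569) = 16252394390595/7387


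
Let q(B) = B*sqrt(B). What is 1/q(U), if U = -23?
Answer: I*sqrt(23)/529 ≈ 0.0090658*I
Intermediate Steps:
q(B) = B**(3/2)
1/q(U) = 1/((-23)**(3/2)) = 1/(-23*I*sqrt(23)) = I*sqrt(23)/529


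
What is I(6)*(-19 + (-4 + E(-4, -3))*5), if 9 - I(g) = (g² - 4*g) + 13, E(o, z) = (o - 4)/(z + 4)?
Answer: 1264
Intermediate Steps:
E(o, z) = (-4 + o)/(4 + z)
I(g) = -4 - g² + 4*g (I(g) = 9 - ((g² - 4*g) + 13) = 9 - (13 + g² - 4*g) = 9 + (-13 - g² + 4*g) = -4 - g² + 4*g)
I(6)*(-19 + (-4 + E(-4, -3))*5) = (-4 - 1*6² + 4*6)*(-19 + (-4 + (-4 - 4)/(4 - 3))*5) = (-4 - 1*36 + 24)*(-19 + (-4 - 8/1)*5) = (-4 - 36 + 24)*(-19 + (-4 + 1*(-8))*5) = -16*(-19 + (-4 - 8)*5) = -16*(-19 - 12*5) = -16*(-19 - 60) = -16*(-79) = 1264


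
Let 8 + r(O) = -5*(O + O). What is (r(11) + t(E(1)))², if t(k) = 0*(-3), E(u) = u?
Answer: 13924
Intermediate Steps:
r(O) = -8 - 10*O (r(O) = -8 - 5*(O + O) = -8 - 10*O)
t(k) = 0
(r(11) + t(E(1)))² = ((-8 - 10*11) + 0)² = ((-8 - 110) + 0)² = (-118 + 0)² = (-118)² = 13924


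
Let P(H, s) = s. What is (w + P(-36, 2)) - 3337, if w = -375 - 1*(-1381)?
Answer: -2329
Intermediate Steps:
w = 1006 (w = -375 + 1381 = 1006)
(w + P(-36, 2)) - 3337 = (1006 + 2) - 3337 = 1008 - 3337 = -2329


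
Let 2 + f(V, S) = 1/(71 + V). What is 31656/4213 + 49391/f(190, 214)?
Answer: -54293505087/2194973 ≈ -24735.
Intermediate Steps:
f(V, S) = -2 + 1/(71 + V)
31656/4213 + 49391/f(190, 214) = 31656/4213 + 49391/(((-141 - 2*190)/(71 + 190))) = 31656*(1/4213) + 49391/(((-141 - 380)/261)) = 31656/4213 + 49391/(((1/261)*(-521))) = 31656/4213 + 49391/(-521/261) = 31656/4213 + 49391*(-261/521) = 31656/4213 - 12891051/521 = -54293505087/2194973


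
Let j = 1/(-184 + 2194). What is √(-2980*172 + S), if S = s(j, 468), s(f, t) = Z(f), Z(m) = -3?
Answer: I*√512563 ≈ 715.94*I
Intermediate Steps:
j = 1/2010 ≈ 0.00049751
s(f, t) = -3
S = -3
√(-2980*172 + S) = √(-2980*172 - 3) = √(-512560 - 3) = √(-512563) = I*√512563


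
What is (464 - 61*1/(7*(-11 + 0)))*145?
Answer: 5189405/77 ≈ 67395.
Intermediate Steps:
(464 - 61*1/(7*(-11 + 0)))*145 = (464 - 61/((-11*7)))*145 = (464 - 61/(-77))*145 = (464 - 61*(-1/77))*145 = (464 + 61/77)*145 = (35789/77)*145 = 5189405/77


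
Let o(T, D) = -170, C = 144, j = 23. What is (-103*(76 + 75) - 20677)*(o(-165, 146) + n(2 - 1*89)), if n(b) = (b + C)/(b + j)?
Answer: 198123755/32 ≈ 6.1914e+6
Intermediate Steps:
n(b) = (144 + b)/(23 + b) (n(b) = (b + 144)/(b + 23) = (144 + b)/(23 + b))
(-103*(76 + 75) - 20677)*(o(-165, 146) + n(2 - 1*89)) = (-103*(76 + 75) - 20677)*(-170 + (144 + (2 - 1*89))/(23 + (2 - 1*89))) = (-103*151 - 20677)*(-170 + (144 + (2 - 89))/(23 + (2 - 89))) = (-15553 - 20677)*(-170 + (144 - 87)/(23 - 87)) = -36230*(-170 + 57/(-64)) = -36230*(-170 - 1/64*57) = -36230*(-170 - 57/64) = -36230*(-10937/64) = 198123755/32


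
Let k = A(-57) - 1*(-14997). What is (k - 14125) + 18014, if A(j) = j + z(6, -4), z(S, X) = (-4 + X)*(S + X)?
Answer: 18813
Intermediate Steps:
A(j) = -16 + j (A(j) = j + ((-4)² - 4*6 - 4*(-4) + 6*(-4)) = j + (16 - 24 + 16 - 24) = j - 16 = -16 + j)
k = 14924 (k = (-16 - 57) - 1*(-14997) = -73 + 14997 = 14924)
(k - 14125) + 18014 = (14924 - 14125) + 18014 = 799 + 18014 = 18813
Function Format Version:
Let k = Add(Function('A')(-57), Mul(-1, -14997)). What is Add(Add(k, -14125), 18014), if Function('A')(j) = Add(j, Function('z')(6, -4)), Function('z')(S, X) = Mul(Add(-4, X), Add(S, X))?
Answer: 18813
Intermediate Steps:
Function('A')(j) = Add(-16, j) (Function('A')(j) = Add(j, Add(Pow(-4, 2), Mul(-4, 6), Mul(-4, -4), Mul(6, -4))) = Add(j, Add(16, -24, 16, -24)) = Add(j, -16) = Add(-16, j))
k = 14924 (k = Add(Add(-16, -57), Mul(-1, -14997)) = Add(-73, 14997) = 14924)
Add(Add(k, -14125), 18014) = Add(Add(14924, -14125), 18014) = Add(799, 18014) = 18813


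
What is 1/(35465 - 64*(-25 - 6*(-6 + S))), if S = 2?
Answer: 1/35529 ≈ 2.8146e-5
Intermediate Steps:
1/(35465 - 64*(-25 - 6*(-6 + S))) = 1/(35465 - 64*(-25 - 6*(-6 + 2))) = 1/(35465 - 64*(-25 - 6*(-4))) = 1/(35465 - 64*(-25 + 24)) = 1/(35465 - 64*(-1)) = 1/(35465 + 64) = 1/35529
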